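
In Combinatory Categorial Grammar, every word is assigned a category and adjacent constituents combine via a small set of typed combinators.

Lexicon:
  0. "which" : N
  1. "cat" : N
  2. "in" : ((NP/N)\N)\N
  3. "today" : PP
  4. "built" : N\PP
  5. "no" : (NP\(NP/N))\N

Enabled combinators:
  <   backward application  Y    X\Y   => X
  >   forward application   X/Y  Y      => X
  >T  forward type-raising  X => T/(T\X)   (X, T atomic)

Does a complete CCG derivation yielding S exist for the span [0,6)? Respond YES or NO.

NO

N N ((NP/N)\N)\N PP N\PP (NP\(NP/N))\N
CKY chart[0,6] = {N/(N\NP), NP, NP/(NP\NP), PP/(PP\NP), S/(S\NP)}; S ∉ chart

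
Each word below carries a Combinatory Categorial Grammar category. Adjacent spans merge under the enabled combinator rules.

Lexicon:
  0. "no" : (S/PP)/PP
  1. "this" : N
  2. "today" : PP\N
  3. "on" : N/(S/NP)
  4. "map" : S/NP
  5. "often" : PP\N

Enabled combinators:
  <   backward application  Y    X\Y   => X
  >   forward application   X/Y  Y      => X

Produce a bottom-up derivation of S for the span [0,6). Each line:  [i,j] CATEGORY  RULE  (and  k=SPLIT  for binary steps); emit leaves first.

[0,6] S   >
  [0,3] S/PP   >
    [0,1] "no" : (S/PP)/PP
    [1,3] PP   <
      [1,2] "this" : N
      [2,3] "today" : PP\N
  [3,6] PP   <
    [3,5] N   >
      [3,4] "on" : N/(S/NP)
      [4,5] "map" : S/NP
    [5,6] "often" : PP\N

[0,1] (S/PP)/PP  lex  "no"
[1,2] N  lex  "this"
[2,3] PP\N  lex  "today"
[1,3] PP  <  k=2
[0,3] S/PP  >  k=1
[3,4] N/(S/NP)  lex  "on"
[4,5] S/NP  lex  "map"
[3,5] N  >  k=4
[5,6] PP\N  lex  "often"
[3,6] PP  <  k=5
[0,6] S  >  k=3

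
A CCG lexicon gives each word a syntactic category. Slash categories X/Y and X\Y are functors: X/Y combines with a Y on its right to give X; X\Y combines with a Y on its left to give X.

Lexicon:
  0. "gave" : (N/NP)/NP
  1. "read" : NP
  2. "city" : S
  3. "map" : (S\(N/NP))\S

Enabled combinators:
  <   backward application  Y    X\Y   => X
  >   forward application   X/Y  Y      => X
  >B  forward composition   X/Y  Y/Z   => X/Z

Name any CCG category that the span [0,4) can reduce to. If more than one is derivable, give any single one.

[0,4] S   <
  [0,2] N/NP   >
    [0,1] "gave" : (N/NP)/NP
    [1,2] "read" : NP
  [2,4] S\(N/NP)   <
    [2,3] "city" : S
    [3,4] "map" : (S\(N/NP))\S

S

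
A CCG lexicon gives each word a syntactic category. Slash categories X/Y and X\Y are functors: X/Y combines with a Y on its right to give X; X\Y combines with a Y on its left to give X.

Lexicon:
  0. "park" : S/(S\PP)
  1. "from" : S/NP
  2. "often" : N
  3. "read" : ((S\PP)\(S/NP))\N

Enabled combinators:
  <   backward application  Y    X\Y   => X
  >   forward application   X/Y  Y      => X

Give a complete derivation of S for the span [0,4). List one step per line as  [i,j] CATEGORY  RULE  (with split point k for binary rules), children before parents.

[0,4] S   >
  [0,1] "park" : S/(S\PP)
  [1,4] S\PP   <
    [1,2] "from" : S/NP
    [2,4] (S\PP)\(S/NP)   <
      [2,3] "often" : N
      [3,4] "read" : ((S\PP)\(S/NP))\N

[0,1] S/(S\PP)  lex  "park"
[1,2] S/NP  lex  "from"
[2,3] N  lex  "often"
[3,4] ((S\PP)\(S/NP))\N  lex  "read"
[2,4] (S\PP)\(S/NP)  <  k=3
[1,4] S\PP  <  k=2
[0,4] S  >  k=1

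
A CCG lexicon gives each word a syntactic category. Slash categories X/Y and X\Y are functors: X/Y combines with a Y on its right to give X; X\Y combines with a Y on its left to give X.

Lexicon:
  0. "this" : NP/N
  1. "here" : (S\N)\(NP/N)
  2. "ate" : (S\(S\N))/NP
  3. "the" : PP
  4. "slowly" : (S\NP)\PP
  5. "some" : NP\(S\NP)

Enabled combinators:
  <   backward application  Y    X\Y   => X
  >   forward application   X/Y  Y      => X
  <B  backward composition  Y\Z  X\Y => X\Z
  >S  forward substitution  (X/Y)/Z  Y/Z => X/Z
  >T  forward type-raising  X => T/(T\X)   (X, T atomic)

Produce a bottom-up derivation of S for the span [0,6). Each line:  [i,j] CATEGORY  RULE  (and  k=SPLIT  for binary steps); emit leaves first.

[0,1] NP/N  lex  "this"
[1,2] (S\N)\(NP/N)  lex  "here"
[0,2] S\N  <  k=1
[2,3] (S\(S\N))/NP  lex  "ate"
[3,4] PP  lex  "the"
[4,5] (S\NP)\PP  lex  "slowly"
[3,5] S\NP  <  k=4
[5,6] NP\(S\NP)  lex  "some"
[3,6] NP  <  k=5
[2,6] S\(S\N)  >  k=3
[0,6] S  <  k=2

[0,6] S   <
  [0,2] S\N   <
    [0,1] "this" : NP/N
    [1,2] "here" : (S\N)\(NP/N)
  [2,6] S\(S\N)   >
    [2,3] "ate" : (S\(S\N))/NP
    [3,6] NP   <
      [3,5] S\NP   <
        [3,4] "the" : PP
        [4,5] "slowly" : (S\NP)\PP
      [5,6] "some" : NP\(S\NP)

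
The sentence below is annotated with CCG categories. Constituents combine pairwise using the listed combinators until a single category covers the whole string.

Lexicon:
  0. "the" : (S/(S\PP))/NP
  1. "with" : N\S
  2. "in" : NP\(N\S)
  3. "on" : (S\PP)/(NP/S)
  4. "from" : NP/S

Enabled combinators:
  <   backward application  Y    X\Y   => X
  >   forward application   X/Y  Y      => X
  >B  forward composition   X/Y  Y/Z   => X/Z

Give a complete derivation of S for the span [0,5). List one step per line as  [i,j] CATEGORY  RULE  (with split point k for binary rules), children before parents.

[0,5] S   >
  [0,3] S/(S\PP)   >
    [0,1] "the" : (S/(S\PP))/NP
    [1,3] NP   <
      [1,2] "with" : N\S
      [2,3] "in" : NP\(N\S)
  [3,5] S\PP   >
    [3,4] "on" : (S\PP)/(NP/S)
    [4,5] "from" : NP/S

[0,1] (S/(S\PP))/NP  lex  "the"
[1,2] N\S  lex  "with"
[2,3] NP\(N\S)  lex  "in"
[1,3] NP  <  k=2
[0,3] S/(S\PP)  >  k=1
[3,4] (S\PP)/(NP/S)  lex  "on"
[4,5] NP/S  lex  "from"
[3,5] S\PP  >  k=4
[0,5] S  >  k=3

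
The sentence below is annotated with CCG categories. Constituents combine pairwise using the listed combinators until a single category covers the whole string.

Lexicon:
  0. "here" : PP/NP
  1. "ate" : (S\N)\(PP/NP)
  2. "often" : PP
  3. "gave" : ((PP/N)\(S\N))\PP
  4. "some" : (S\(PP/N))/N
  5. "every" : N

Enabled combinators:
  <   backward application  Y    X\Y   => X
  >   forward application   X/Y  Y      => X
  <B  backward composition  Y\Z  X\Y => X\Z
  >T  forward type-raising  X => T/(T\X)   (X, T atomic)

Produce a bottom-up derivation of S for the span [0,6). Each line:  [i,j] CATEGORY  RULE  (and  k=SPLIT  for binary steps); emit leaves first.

[0,1] PP/NP  lex  "here"
[1,2] (S\N)\(PP/NP)  lex  "ate"
[0,2] S\N  <  k=1
[2,3] PP  lex  "often"
[3,4] ((PP/N)\(S\N))\PP  lex  "gave"
[2,4] (PP/N)\(S\N)  <  k=3
[0,4] PP/N  <  k=2
[4,5] (S\(PP/N))/N  lex  "some"
[5,6] N  lex  "every"
[4,6] S\(PP/N)  >  k=5
[0,6] S  <  k=4

[0,6] S   <
  [0,4] PP/N   <
    [0,2] S\N   <
      [0,1] "here" : PP/NP
      [1,2] "ate" : (S\N)\(PP/NP)
    [2,4] (PP/N)\(S\N)   <
      [2,3] "often" : PP
      [3,4] "gave" : ((PP/N)\(S\N))\PP
  [4,6] S\(PP/N)   >
    [4,5] "some" : (S\(PP/N))/N
    [5,6] "every" : N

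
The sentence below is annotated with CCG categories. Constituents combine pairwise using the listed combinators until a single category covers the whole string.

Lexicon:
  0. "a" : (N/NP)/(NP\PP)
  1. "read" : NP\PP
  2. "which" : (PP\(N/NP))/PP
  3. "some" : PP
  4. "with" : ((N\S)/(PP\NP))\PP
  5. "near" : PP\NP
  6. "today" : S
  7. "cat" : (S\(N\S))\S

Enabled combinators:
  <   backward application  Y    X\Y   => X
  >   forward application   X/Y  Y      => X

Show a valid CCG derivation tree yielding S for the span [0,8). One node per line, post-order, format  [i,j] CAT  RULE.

[0,1] (N/NP)/(NP\PP)  lex  "a"
[1,2] NP\PP  lex  "read"
[0,2] N/NP  >  k=1
[2,3] (PP\(N/NP))/PP  lex  "which"
[3,4] PP  lex  "some"
[2,4] PP\(N/NP)  >  k=3
[0,4] PP  <  k=2
[4,5] ((N\S)/(PP\NP))\PP  lex  "with"
[0,5] (N\S)/(PP\NP)  <  k=4
[5,6] PP\NP  lex  "near"
[0,6] N\S  >  k=5
[6,7] S  lex  "today"
[7,8] (S\(N\S))\S  lex  "cat"
[6,8] S\(N\S)  <  k=7
[0,8] S  <  k=6

[0,8] S   <
  [0,6] N\S   >
    [0,5] (N\S)/(PP\NP)   <
      [0,4] PP   <
        [0,2] N/NP   >
          [0,1] "a" : (N/NP)/(NP\PP)
          [1,2] "read" : NP\PP
        [2,4] PP\(N/NP)   >
          [2,3] "which" : (PP\(N/NP))/PP
          [3,4] "some" : PP
      [4,5] "with" : ((N\S)/(PP\NP))\PP
    [5,6] "near" : PP\NP
  [6,8] S\(N\S)   <
    [6,7] "today" : S
    [7,8] "cat" : (S\(N\S))\S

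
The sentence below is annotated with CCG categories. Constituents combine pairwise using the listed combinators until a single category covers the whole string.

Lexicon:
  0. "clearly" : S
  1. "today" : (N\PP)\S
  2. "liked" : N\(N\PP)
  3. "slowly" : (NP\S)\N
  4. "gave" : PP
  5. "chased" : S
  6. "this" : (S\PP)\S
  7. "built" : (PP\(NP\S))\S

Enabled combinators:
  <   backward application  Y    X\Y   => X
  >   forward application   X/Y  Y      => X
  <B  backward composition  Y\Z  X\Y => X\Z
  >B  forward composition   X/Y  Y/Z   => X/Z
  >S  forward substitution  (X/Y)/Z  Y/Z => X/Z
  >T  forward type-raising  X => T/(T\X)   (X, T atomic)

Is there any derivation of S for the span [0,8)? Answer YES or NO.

S (N\PP)\S N\(N\PP) (NP\S)\N PP S (S\PP)\S (PP\(NP\S))\S
CKY chart[0,8] = {N/(N\PP), NP/(NP\PP), PP, PP/(PP\PP), S/(S\PP)}; S ∉ chart

NO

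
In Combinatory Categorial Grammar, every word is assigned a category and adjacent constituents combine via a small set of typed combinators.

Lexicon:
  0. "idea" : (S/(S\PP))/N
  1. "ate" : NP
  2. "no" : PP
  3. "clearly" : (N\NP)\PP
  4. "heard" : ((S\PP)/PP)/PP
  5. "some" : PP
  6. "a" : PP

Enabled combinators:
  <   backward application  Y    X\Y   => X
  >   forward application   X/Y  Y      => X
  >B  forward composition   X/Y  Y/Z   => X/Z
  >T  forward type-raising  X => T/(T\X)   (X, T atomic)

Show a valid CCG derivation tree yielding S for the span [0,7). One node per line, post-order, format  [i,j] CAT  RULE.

[0,1] (S/(S\PP))/N  lex  "idea"
[1,2] NP  lex  "ate"
[2,3] PP  lex  "no"
[3,4] (N\NP)\PP  lex  "clearly"
[2,4] N\NP  <  k=3
[1,4] N  <  k=2
[0,4] S/(S\PP)  >  k=1
[4,5] ((S\PP)/PP)/PP  lex  "heard"
[5,6] PP  lex  "some"
[4,6] (S\PP)/PP  >  k=5
[6,7] PP  lex  "a"
[4,7] S\PP  >  k=6
[0,7] S  >  k=4

[0,7] S   >
  [0,4] S/(S\PP)   >
    [0,1] "idea" : (S/(S\PP))/N
    [1,4] N   <
      [1,2] "ate" : NP
      [2,4] N\NP   <
        [2,3] "no" : PP
        [3,4] "clearly" : (N\NP)\PP
  [4,7] S\PP   >
    [4,6] (S\PP)/PP   >
      [4,5] "heard" : ((S\PP)/PP)/PP
      [5,6] "some" : PP
    [6,7] "a" : PP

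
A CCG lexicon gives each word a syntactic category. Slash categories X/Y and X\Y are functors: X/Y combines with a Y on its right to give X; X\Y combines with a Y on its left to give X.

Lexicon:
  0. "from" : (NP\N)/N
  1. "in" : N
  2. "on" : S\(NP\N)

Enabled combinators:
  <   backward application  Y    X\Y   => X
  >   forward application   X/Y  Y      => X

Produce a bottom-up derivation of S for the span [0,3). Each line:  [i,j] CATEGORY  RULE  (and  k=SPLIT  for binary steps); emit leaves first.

[0,3] S   <
  [0,2] NP\N   >
    [0,1] "from" : (NP\N)/N
    [1,2] "in" : N
  [2,3] "on" : S\(NP\N)

[0,1] (NP\N)/N  lex  "from"
[1,2] N  lex  "in"
[0,2] NP\N  >  k=1
[2,3] S\(NP\N)  lex  "on"
[0,3] S  <  k=2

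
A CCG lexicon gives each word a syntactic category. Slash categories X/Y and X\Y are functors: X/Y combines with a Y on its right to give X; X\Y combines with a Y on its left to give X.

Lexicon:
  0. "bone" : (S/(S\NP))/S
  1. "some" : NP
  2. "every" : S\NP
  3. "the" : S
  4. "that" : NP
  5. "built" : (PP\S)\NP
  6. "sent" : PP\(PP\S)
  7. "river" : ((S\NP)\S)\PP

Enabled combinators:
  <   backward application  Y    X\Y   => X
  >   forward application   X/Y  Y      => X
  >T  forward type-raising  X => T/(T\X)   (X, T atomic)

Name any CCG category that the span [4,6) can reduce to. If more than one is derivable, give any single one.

PP\S

[0,8] S   >
  [0,3] S/(S\NP)   >
    [0,1] "bone" : (S/(S\NP))/S
    [1,3] S   >
      [1,2] S/(S\NP)   >T
        [1,2] "some" : NP
      [2,3] "every" : S\NP
  [3,8] S\NP   <
    [3,4] "the" : S
    [4,8] (S\NP)\S   <
      [4,7] PP   <
        [4,6] PP\S   <
          [4,5] "that" : NP
          [5,6] "built" : (PP\S)\NP
        [6,7] "sent" : PP\(PP\S)
      [7,8] "river" : ((S\NP)\S)\PP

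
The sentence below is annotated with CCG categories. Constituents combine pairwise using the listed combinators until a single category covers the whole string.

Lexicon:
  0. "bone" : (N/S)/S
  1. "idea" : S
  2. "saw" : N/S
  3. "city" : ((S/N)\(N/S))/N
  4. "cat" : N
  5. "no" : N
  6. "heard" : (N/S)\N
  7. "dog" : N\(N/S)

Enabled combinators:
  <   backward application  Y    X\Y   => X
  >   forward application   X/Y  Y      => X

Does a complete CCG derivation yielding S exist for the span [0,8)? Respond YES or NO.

(N/S)/S S N/S ((S/N)\(N/S))/N N N (N/S)\N N\(N/S)
CKY chart[0,8] = {N}; S ∉ chart

NO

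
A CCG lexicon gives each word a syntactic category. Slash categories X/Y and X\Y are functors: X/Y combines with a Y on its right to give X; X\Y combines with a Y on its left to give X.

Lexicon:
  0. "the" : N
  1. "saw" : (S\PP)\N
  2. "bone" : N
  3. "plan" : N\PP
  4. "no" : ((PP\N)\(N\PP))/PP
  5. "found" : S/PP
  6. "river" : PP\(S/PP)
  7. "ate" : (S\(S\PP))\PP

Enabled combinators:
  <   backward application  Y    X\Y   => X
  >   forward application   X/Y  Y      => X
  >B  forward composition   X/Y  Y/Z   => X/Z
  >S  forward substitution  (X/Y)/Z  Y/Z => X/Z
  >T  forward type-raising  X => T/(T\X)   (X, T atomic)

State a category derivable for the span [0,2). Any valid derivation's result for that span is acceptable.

[0,8] S   <
  [0,2] S\PP   <
    [0,1] "the" : N
    [1,2] "saw" : (S\PP)\N
  [2,8] S\(S\PP)   <
    [2,7] PP   <
      [2,3] "bone" : N
      [3,7] PP\N   <
        [3,4] "plan" : N\PP
        [4,7] (PP\N)\(N\PP)   >
          [4,5] "no" : ((PP\N)\(N\PP))/PP
          [5,7] PP   <
            [5,6] "found" : S/PP
            [6,7] "river" : PP\(S/PP)
    [7,8] "ate" : (S\(S\PP))\PP

S\PP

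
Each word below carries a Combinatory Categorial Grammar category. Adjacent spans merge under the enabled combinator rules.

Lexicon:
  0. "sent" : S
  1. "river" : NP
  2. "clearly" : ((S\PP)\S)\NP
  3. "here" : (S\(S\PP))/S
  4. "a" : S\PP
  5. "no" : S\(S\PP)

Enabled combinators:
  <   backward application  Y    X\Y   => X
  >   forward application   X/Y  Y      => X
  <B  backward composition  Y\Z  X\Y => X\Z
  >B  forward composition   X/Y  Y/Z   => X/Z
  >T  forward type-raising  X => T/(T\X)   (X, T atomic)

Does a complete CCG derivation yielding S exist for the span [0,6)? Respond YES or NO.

[0,6] S   <
  [0,3] S\PP   <
    [0,1] "sent" : S
    [1,3] (S\PP)\S   <
      [1,2] "river" : NP
      [2,3] "clearly" : ((S\PP)\S)\NP
  [3,6] S\(S\PP)   >
    [3,4] "here" : (S\(S\PP))/S
    [4,6] S   <
      [4,5] "a" : S\PP
      [5,6] "no" : S\(S\PP)

YES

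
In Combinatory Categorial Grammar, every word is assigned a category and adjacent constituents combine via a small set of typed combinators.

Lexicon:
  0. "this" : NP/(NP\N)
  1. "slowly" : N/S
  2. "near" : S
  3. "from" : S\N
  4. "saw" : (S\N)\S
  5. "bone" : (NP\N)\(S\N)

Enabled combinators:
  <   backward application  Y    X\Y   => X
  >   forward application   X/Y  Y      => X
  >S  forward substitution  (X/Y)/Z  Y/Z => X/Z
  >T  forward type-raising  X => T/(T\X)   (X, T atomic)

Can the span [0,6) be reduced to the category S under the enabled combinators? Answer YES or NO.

NO

NP/(NP\N) N/S S S\N (S\N)\S (NP\N)\(S\N)
CKY chart[0,6] = {N/(N\NP), NP, NP/(NP\NP), PP/(PP\NP), S/(S\NP)}; S ∉ chart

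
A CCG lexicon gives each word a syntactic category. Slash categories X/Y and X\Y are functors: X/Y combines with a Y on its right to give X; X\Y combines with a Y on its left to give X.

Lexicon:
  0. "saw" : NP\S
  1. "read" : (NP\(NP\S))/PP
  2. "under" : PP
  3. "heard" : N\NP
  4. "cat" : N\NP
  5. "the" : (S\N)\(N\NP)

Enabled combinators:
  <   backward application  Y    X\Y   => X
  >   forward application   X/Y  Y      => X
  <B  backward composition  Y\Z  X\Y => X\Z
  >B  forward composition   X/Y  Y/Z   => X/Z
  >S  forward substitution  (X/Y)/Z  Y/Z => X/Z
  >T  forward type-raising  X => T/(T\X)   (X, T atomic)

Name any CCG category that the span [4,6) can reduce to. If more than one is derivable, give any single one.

S\N

[0,6] S   <
  [0,3] NP   <
    [0,1] "saw" : NP\S
    [1,3] NP\(NP\S)   >
      [1,2] "read" : (NP\(NP\S))/PP
      [2,3] "under" : PP
  [3,6] S\NP   <B
    [3,4] "heard" : N\NP
    [4,6] S\N   <
      [4,5] "cat" : N\NP
      [5,6] "the" : (S\N)\(N\NP)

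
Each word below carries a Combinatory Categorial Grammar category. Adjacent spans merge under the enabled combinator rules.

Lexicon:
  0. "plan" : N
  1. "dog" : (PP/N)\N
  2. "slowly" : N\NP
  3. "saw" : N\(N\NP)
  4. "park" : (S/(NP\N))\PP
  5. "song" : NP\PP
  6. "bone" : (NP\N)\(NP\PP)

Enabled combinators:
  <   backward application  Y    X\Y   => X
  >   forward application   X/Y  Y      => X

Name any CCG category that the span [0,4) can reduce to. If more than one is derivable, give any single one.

PP

[0,7] S   >
  [0,5] S/(NP\N)   <
    [0,4] PP   >
      [0,2] PP/N   <
        [0,1] "plan" : N
        [1,2] "dog" : (PP/N)\N
      [2,4] N   <
        [2,3] "slowly" : N\NP
        [3,4] "saw" : N\(N\NP)
    [4,5] "park" : (S/(NP\N))\PP
  [5,7] NP\N   <
    [5,6] "song" : NP\PP
    [6,7] "bone" : (NP\N)\(NP\PP)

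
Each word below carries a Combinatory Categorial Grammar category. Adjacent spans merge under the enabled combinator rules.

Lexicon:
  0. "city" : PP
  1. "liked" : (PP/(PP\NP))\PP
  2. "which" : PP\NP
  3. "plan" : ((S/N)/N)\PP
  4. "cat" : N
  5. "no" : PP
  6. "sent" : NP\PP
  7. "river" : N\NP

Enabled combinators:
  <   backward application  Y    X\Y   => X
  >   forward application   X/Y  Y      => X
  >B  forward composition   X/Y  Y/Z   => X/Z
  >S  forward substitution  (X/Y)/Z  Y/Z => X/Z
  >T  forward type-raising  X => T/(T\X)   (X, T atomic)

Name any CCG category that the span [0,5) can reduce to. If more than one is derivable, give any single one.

[0,8] S   >
  [0,5] S/N   >
    [0,4] (S/N)/N   <
      [0,3] PP   >
        [0,2] PP/(PP\NP)   <
          [0,1] "city" : PP
          [1,2] "liked" : (PP/(PP\NP))\PP
        [2,3] "which" : PP\NP
      [3,4] "plan" : ((S/N)/N)\PP
    [4,5] "cat" : N
  [5,8] N   <
    [5,7] NP   >
      [5,6] NP/(NP\PP)   >T
        [5,6] "no" : PP
      [6,7] "sent" : NP\PP
    [7,8] "river" : N\NP

S/N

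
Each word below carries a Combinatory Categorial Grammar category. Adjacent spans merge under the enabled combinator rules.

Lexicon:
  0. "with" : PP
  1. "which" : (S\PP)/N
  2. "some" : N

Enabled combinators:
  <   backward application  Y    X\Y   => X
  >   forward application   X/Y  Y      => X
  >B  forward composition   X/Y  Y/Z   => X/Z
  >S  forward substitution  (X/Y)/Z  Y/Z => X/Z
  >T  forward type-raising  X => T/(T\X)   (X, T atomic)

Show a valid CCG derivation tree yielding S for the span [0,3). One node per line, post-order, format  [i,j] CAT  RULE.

[0,1] PP  lex  "with"
[0,1] S/(S\PP)  >T
[1,2] (S\PP)/N  lex  "which"
[2,3] N  lex  "some"
[1,3] S\PP  >  k=2
[0,3] S  >  k=1

[0,3] S   >
  [0,1] S/(S\PP)   >T
    [0,1] "with" : PP
  [1,3] S\PP   >
    [1,2] "which" : (S\PP)/N
    [2,3] "some" : N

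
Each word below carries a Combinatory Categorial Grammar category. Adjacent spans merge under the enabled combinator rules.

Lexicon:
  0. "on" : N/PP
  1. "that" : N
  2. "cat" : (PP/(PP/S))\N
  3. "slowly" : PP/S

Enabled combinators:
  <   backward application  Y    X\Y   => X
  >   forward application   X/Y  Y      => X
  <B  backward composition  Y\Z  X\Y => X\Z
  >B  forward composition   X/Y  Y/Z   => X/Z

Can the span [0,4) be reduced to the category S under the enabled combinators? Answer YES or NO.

NO

N/PP N (PP/(PP/S))\N PP/S
CKY chart[0,4] = {N}; S ∉ chart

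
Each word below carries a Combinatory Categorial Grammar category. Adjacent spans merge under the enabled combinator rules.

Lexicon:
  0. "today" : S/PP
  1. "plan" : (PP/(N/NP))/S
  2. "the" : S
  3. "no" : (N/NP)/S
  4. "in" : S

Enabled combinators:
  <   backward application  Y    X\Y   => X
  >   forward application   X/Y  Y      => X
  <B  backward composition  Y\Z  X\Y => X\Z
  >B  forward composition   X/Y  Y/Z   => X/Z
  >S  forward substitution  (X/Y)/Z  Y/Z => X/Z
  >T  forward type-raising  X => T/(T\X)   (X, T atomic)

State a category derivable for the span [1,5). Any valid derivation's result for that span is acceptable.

PP

[0,5] S   >
  [0,1] "today" : S/PP
  [1,5] PP   >
    [1,4] PP/S   >B
      [1,3] PP/(N/NP)   >
        [1,2] "plan" : (PP/(N/NP))/S
        [2,3] "the" : S
      [3,4] "no" : (N/NP)/S
    [4,5] "in" : S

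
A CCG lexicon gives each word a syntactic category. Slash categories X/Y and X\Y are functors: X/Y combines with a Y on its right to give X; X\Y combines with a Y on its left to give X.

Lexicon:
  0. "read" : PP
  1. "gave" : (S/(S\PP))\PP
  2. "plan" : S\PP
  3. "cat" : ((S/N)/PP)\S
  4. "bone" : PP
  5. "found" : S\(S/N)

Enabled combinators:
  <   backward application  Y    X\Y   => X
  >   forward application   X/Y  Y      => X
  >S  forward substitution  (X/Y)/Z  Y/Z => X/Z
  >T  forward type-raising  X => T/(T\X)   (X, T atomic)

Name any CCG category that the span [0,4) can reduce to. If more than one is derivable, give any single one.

(S/N)/PP

[0,6] S   <
  [0,5] S/N   >
    [0,4] (S/N)/PP   <
      [0,3] S   >
        [0,2] S/(S\PP)   <
          [0,1] "read" : PP
          [1,2] "gave" : (S/(S\PP))\PP
        [2,3] "plan" : S\PP
      [3,4] "cat" : ((S/N)/PP)\S
    [4,5] "bone" : PP
  [5,6] "found" : S\(S/N)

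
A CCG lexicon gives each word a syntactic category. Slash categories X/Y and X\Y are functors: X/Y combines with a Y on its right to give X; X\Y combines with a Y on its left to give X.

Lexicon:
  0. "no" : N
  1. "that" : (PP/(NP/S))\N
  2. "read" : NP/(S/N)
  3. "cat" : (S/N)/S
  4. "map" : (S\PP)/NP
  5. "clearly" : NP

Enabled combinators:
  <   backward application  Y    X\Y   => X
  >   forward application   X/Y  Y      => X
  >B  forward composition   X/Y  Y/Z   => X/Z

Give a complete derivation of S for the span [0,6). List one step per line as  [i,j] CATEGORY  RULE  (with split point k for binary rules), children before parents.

[0,1] N  lex  "no"
[1,2] (PP/(NP/S))\N  lex  "that"
[0,2] PP/(NP/S)  <  k=1
[2,3] NP/(S/N)  lex  "read"
[3,4] (S/N)/S  lex  "cat"
[2,4] NP/S  >B  k=3
[0,4] PP  >  k=2
[4,5] (S\PP)/NP  lex  "map"
[5,6] NP  lex  "clearly"
[4,6] S\PP  >  k=5
[0,6] S  <  k=4

[0,6] S   <
  [0,4] PP   >
    [0,2] PP/(NP/S)   <
      [0,1] "no" : N
      [1,2] "that" : (PP/(NP/S))\N
    [2,4] NP/S   >B
      [2,3] "read" : NP/(S/N)
      [3,4] "cat" : (S/N)/S
  [4,6] S\PP   >
    [4,5] "map" : (S\PP)/NP
    [5,6] "clearly" : NP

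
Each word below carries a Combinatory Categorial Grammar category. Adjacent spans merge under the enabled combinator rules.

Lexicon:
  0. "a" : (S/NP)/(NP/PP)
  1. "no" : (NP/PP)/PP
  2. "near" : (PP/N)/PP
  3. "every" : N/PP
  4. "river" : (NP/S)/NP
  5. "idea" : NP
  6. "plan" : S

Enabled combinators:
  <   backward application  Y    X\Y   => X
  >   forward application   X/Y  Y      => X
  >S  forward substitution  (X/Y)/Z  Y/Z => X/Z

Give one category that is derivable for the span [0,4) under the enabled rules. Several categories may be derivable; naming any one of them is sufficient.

S/NP

[0,7] S   >
  [0,4] S/NP   >
    [0,1] "a" : (S/NP)/(NP/PP)
    [1,4] NP/PP   >S
      [1,2] "no" : (NP/PP)/PP
      [2,4] PP/PP   >S
        [2,3] "near" : (PP/N)/PP
        [3,4] "every" : N/PP
  [4,7] NP   >
    [4,6] NP/S   >
      [4,5] "river" : (NP/S)/NP
      [5,6] "idea" : NP
    [6,7] "plan" : S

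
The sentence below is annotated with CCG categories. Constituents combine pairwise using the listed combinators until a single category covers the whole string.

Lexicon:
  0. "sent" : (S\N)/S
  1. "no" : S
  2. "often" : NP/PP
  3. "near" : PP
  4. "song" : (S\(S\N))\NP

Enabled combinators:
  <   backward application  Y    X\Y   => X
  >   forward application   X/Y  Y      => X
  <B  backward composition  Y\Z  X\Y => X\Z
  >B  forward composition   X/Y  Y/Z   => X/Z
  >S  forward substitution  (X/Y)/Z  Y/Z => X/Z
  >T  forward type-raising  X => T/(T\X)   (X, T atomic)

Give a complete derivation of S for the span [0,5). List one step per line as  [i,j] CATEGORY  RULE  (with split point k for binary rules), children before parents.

[0,1] (S\N)/S  lex  "sent"
[1,2] S  lex  "no"
[0,2] S\N  >  k=1
[2,3] NP/PP  lex  "often"
[3,4] PP  lex  "near"
[2,4] NP  >  k=3
[4,5] (S\(S\N))\NP  lex  "song"
[2,5] S\(S\N)  <  k=4
[0,5] S  <  k=2

[0,5] S   <
  [0,2] S\N   >
    [0,1] "sent" : (S\N)/S
    [1,2] "no" : S
  [2,5] S\(S\N)   <
    [2,4] NP   >
      [2,3] "often" : NP/PP
      [3,4] "near" : PP
    [4,5] "song" : (S\(S\N))\NP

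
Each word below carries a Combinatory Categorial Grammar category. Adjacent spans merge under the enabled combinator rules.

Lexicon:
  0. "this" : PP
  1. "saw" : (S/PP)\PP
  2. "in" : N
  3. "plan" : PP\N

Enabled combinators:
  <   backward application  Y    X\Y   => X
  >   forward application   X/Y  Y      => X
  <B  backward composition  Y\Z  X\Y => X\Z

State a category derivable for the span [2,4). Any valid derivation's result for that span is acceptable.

[0,4] S   >
  [0,2] S/PP   <
    [0,1] "this" : PP
    [1,2] "saw" : (S/PP)\PP
  [2,4] PP   <
    [2,3] "in" : N
    [3,4] "plan" : PP\N

PP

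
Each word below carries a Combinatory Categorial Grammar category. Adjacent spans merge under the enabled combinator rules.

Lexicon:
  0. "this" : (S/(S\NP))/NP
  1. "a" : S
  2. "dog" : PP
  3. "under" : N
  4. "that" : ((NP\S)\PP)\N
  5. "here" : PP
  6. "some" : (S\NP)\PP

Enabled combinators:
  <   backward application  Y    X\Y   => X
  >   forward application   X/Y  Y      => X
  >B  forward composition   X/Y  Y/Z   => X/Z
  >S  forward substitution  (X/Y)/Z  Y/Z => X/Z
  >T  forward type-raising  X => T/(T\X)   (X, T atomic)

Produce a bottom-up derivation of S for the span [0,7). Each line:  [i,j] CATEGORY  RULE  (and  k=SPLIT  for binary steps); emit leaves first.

[0,1] (S/(S\NP))/NP  lex  "this"
[1,2] S  lex  "a"
[1,2] NP/(NP\S)  >T
[2,3] PP  lex  "dog"
[3,4] N  lex  "under"
[4,5] ((NP\S)\PP)\N  lex  "that"
[3,5] (NP\S)\PP  <  k=4
[2,5] NP\S  <  k=3
[1,5] NP  >  k=2
[0,5] S/(S\NP)  >  k=1
[5,6] PP  lex  "here"
[6,7] (S\NP)\PP  lex  "some"
[5,7] S\NP  <  k=6
[0,7] S  >  k=5

[0,7] S   >
  [0,5] S/(S\NP)   >
    [0,1] "this" : (S/(S\NP))/NP
    [1,5] NP   >
      [1,2] NP/(NP\S)   >T
        [1,2] "a" : S
      [2,5] NP\S   <
        [2,3] "dog" : PP
        [3,5] (NP\S)\PP   <
          [3,4] "under" : N
          [4,5] "that" : ((NP\S)\PP)\N
  [5,7] S\NP   <
    [5,6] "here" : PP
    [6,7] "some" : (S\NP)\PP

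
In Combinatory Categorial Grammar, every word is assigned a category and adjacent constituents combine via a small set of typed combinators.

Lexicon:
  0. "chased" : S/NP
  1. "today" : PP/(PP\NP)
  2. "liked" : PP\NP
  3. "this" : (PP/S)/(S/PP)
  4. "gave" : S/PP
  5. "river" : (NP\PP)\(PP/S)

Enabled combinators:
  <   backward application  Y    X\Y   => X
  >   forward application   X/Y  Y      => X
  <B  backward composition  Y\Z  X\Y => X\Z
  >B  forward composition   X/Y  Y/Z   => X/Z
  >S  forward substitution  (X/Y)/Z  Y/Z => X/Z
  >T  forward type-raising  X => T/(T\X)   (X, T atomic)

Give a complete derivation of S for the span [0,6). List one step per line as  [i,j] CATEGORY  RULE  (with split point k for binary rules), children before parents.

[0,1] S/NP  lex  "chased"
[1,2] PP/(PP\NP)  lex  "today"
[2,3] PP\NP  lex  "liked"
[1,3] PP  >  k=2
[3,4] (PP/S)/(S/PP)  lex  "this"
[4,5] S/PP  lex  "gave"
[3,5] PP/S  >  k=4
[5,6] (NP\PP)\(PP/S)  lex  "river"
[3,6] NP\PP  <  k=5
[1,6] NP  <  k=3
[0,6] S  >  k=1

[0,6] S   >
  [0,1] "chased" : S/NP
  [1,6] NP   <
    [1,3] PP   >
      [1,2] "today" : PP/(PP\NP)
      [2,3] "liked" : PP\NP
    [3,6] NP\PP   <
      [3,5] PP/S   >
        [3,4] "this" : (PP/S)/(S/PP)
        [4,5] "gave" : S/PP
      [5,6] "river" : (NP\PP)\(PP/S)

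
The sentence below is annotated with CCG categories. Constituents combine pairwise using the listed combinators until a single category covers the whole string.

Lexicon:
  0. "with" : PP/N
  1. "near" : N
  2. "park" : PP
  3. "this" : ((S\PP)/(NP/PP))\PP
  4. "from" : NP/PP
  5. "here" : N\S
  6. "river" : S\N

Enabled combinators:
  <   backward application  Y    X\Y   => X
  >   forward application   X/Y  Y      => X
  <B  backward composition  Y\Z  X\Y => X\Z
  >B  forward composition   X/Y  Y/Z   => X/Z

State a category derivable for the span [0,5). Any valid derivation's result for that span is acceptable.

[0,7] S   <
  [0,6] N   <
    [0,5] S   <
      [0,2] PP   >
        [0,1] "with" : PP/N
        [1,2] "near" : N
      [2,5] S\PP   >
        [2,4] (S\PP)/(NP/PP)   <
          [2,3] "park" : PP
          [3,4] "this" : ((S\PP)/(NP/PP))\PP
        [4,5] "from" : NP/PP
    [5,6] "here" : N\S
  [6,7] "river" : S\N

S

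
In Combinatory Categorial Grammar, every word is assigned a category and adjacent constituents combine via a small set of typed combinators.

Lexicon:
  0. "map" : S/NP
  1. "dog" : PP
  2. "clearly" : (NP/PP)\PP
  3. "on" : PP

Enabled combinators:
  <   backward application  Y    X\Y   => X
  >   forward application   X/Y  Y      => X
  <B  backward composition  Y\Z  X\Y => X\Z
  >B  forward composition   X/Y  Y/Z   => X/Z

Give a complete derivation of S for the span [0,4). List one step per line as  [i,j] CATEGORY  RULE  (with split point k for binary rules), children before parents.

[0,1] S/NP  lex  "map"
[1,2] PP  lex  "dog"
[2,3] (NP/PP)\PP  lex  "clearly"
[1,3] NP/PP  <  k=2
[3,4] PP  lex  "on"
[1,4] NP  >  k=3
[0,4] S  >  k=1

[0,4] S   >
  [0,1] "map" : S/NP
  [1,4] NP   >
    [1,3] NP/PP   <
      [1,2] "dog" : PP
      [2,3] "clearly" : (NP/PP)\PP
    [3,4] "on" : PP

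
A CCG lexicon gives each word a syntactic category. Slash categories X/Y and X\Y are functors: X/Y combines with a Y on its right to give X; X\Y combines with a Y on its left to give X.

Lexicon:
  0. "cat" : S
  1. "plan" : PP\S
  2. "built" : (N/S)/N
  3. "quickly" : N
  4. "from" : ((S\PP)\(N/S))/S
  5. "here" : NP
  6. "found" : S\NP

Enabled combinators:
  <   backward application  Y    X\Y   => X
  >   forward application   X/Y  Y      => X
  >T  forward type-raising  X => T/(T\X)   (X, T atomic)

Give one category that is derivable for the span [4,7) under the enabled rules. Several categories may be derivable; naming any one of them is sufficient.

(S\PP)\(N/S)

[0,7] S   <
  [0,2] PP   >
    [0,1] PP/(PP\S)   >T
      [0,1] "cat" : S
    [1,2] "plan" : PP\S
  [2,7] S\PP   <
    [2,4] N/S   >
      [2,3] "built" : (N/S)/N
      [3,4] "quickly" : N
    [4,7] (S\PP)\(N/S)   >
      [4,5] "from" : ((S\PP)\(N/S))/S
      [5,7] S   <
        [5,6] "here" : NP
        [6,7] "found" : S\NP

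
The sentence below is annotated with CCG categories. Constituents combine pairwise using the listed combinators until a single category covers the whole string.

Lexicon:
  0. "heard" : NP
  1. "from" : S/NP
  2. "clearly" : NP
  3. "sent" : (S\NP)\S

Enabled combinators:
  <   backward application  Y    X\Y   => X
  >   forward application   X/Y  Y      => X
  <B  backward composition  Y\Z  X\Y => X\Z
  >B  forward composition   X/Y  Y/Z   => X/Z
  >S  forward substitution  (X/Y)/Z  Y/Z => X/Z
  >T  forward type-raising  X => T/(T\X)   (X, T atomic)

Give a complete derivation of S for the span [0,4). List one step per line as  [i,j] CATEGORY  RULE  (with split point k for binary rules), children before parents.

[0,1] NP  lex  "heard"
[0,1] S/(S\NP)  >T
[1,2] S/NP  lex  "from"
[2,3] NP  lex  "clearly"
[1,3] S  >  k=2
[3,4] (S\NP)\S  lex  "sent"
[1,4] S\NP  <  k=3
[0,4] S  >  k=1

[0,4] S   >
  [0,1] S/(S\NP)   >T
    [0,1] "heard" : NP
  [1,4] S\NP   <
    [1,3] S   >
      [1,2] "from" : S/NP
      [2,3] "clearly" : NP
    [3,4] "sent" : (S\NP)\S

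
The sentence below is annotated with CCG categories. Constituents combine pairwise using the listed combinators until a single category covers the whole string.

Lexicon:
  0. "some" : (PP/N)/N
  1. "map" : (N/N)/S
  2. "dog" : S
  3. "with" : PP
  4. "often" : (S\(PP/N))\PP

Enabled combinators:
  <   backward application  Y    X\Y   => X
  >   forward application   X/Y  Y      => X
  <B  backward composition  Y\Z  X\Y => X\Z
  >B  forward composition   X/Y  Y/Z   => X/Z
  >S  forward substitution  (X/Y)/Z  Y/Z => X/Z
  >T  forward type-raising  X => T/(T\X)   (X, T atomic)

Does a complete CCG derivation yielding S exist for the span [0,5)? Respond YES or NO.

YES

[0,5] S   <
  [0,3] PP/N   >S
    [0,1] "some" : (PP/N)/N
    [1,3] N/N   >
      [1,2] "map" : (N/N)/S
      [2,3] "dog" : S
  [3,5] S\(PP/N)   <
    [3,4] "with" : PP
    [4,5] "often" : (S\(PP/N))\PP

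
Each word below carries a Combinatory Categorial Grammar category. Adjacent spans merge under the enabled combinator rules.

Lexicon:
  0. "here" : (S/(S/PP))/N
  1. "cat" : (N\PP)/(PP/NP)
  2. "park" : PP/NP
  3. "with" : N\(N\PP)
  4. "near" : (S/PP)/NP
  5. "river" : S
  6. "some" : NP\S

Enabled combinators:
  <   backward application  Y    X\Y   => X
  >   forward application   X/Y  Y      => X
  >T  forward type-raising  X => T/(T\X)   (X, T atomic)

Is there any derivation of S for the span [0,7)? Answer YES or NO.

YES

[0,7] S   >
  [0,4] S/(S/PP)   >
    [0,1] "here" : (S/(S/PP))/N
    [1,4] N   <
      [1,3] N\PP   >
        [1,2] "cat" : (N\PP)/(PP/NP)
        [2,3] "park" : PP/NP
      [3,4] "with" : N\(N\PP)
  [4,7] S/PP   >
    [4,5] "near" : (S/PP)/NP
    [5,7] NP   >
      [5,6] NP/(NP\S)   >T
        [5,6] "river" : S
      [6,7] "some" : NP\S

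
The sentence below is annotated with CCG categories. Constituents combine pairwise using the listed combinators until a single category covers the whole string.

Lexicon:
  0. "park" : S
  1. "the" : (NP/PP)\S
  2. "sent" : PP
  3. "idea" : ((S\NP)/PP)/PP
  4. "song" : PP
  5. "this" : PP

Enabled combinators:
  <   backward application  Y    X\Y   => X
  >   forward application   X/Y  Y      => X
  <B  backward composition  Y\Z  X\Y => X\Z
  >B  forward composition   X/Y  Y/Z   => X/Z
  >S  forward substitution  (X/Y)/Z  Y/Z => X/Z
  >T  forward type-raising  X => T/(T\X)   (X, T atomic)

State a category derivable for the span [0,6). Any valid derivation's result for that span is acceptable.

S

[0,6] S   <
  [0,3] NP   >
    [0,2] NP/PP   <
      [0,1] "park" : S
      [1,2] "the" : (NP/PP)\S
    [2,3] "sent" : PP
  [3,6] S\NP   >
    [3,5] (S\NP)/PP   >
      [3,4] "idea" : ((S\NP)/PP)/PP
      [4,5] "song" : PP
    [5,6] "this" : PP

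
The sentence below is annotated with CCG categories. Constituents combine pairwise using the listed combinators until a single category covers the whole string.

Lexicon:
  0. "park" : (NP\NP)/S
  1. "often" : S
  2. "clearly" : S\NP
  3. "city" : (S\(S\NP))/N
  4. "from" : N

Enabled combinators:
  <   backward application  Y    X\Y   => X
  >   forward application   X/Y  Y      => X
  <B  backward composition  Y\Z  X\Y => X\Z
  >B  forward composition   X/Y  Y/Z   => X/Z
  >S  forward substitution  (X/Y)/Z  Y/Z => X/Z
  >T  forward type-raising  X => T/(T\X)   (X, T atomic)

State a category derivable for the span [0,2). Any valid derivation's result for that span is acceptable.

[0,5] S   <
  [0,3] S\NP   <B
    [0,2] NP\NP   >
      [0,1] "park" : (NP\NP)/S
      [1,2] "often" : S
    [2,3] "clearly" : S\NP
  [3,5] S\(S\NP)   >
    [3,4] "city" : (S\(S\NP))/N
    [4,5] "from" : N

NP\NP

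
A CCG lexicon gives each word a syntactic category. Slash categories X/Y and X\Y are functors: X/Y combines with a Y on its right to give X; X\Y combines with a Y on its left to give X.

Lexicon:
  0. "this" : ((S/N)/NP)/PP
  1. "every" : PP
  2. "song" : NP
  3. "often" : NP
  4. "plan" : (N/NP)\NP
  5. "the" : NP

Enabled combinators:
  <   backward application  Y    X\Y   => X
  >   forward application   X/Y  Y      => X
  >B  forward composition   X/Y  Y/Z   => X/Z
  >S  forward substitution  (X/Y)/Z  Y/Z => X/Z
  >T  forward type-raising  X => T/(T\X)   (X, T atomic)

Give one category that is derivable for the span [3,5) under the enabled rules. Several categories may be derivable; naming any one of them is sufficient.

[0,6] S   >
  [0,5] S/NP   >B
    [0,3] S/N   >
      [0,2] (S/N)/NP   >
        [0,1] "this" : ((S/N)/NP)/PP
        [1,2] "every" : PP
      [2,3] "song" : NP
    [3,5] N/NP   <
      [3,4] "often" : NP
      [4,5] "plan" : (N/NP)\NP
  [5,6] "the" : NP

N/NP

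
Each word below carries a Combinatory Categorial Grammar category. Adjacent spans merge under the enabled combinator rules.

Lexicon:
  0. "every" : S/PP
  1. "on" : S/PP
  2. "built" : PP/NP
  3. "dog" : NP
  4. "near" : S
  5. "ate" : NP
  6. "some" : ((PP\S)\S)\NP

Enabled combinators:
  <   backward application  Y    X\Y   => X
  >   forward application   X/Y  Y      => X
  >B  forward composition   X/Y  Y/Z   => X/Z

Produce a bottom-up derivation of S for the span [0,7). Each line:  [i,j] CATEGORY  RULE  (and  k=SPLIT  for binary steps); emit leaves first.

[0,7] S   >
  [0,1] "every" : S/PP
  [1,7] PP   <
    [1,4] S   >
      [1,2] "on" : S/PP
      [2,4] PP   >
        [2,3] "built" : PP/NP
        [3,4] "dog" : NP
    [4,7] PP\S   <
      [4,5] "near" : S
      [5,7] (PP\S)\S   <
        [5,6] "ate" : NP
        [6,7] "some" : ((PP\S)\S)\NP

[0,1] S/PP  lex  "every"
[1,2] S/PP  lex  "on"
[2,3] PP/NP  lex  "built"
[3,4] NP  lex  "dog"
[2,4] PP  >  k=3
[1,4] S  >  k=2
[4,5] S  lex  "near"
[5,6] NP  lex  "ate"
[6,7] ((PP\S)\S)\NP  lex  "some"
[5,7] (PP\S)\S  <  k=6
[4,7] PP\S  <  k=5
[1,7] PP  <  k=4
[0,7] S  >  k=1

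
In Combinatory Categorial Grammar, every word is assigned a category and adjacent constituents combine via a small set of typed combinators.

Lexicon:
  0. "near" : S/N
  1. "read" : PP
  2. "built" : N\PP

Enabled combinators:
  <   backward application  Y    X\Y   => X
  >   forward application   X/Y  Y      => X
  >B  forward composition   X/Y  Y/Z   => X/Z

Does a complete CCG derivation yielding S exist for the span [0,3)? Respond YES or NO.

YES

[0,3] S   >
  [0,1] "near" : S/N
  [1,3] N   <
    [1,2] "read" : PP
    [2,3] "built" : N\PP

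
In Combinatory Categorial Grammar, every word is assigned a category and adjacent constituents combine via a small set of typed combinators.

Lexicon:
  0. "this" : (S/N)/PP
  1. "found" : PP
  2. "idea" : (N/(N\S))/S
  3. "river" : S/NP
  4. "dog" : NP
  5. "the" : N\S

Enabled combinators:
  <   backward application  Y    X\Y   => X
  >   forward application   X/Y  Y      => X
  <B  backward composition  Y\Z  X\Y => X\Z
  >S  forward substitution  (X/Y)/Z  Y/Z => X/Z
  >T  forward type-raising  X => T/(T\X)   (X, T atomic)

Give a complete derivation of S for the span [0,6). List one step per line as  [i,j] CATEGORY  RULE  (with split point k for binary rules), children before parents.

[0,1] (S/N)/PP  lex  "this"
[1,2] PP  lex  "found"
[0,2] S/N  >  k=1
[2,3] (N/(N\S))/S  lex  "idea"
[3,4] S/NP  lex  "river"
[4,5] NP  lex  "dog"
[3,5] S  >  k=4
[2,5] N/(N\S)  >  k=3
[5,6] N\S  lex  "the"
[2,6] N  >  k=5
[0,6] S  >  k=2

[0,6] S   >
  [0,2] S/N   >
    [0,1] "this" : (S/N)/PP
    [1,2] "found" : PP
  [2,6] N   >
    [2,5] N/(N\S)   >
      [2,3] "idea" : (N/(N\S))/S
      [3,5] S   >
        [3,4] "river" : S/NP
        [4,5] "dog" : NP
    [5,6] "the" : N\S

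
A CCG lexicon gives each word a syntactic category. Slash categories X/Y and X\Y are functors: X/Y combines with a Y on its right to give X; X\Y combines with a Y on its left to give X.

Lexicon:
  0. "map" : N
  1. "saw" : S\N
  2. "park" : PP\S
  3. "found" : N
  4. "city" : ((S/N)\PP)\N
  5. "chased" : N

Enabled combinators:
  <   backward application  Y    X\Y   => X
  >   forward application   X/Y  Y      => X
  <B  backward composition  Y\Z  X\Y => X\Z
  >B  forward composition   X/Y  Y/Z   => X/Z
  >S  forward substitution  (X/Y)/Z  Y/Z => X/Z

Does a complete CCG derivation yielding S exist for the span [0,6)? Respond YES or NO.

YES

[0,6] S   >
  [0,5] S/N   <
    [0,3] PP   <
      [0,1] "map" : N
      [1,3] PP\N   <B
        [1,2] "saw" : S\N
        [2,3] "park" : PP\S
    [3,5] (S/N)\PP   <
      [3,4] "found" : N
      [4,5] "city" : ((S/N)\PP)\N
  [5,6] "chased" : N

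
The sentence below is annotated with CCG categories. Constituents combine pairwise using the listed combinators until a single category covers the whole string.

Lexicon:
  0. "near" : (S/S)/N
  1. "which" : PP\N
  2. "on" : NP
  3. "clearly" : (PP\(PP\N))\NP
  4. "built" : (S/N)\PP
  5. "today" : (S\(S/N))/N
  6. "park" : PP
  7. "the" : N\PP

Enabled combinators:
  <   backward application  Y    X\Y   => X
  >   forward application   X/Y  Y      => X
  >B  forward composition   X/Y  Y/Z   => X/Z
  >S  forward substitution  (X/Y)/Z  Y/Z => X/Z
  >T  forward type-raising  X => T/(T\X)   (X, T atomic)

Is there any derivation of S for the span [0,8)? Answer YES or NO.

[0,8] S   <
  [0,5] S/N   >S
    [0,1] "near" : (S/S)/N
    [1,5] S/N   <
      [1,4] PP   <
        [1,2] "which" : PP\N
        [2,4] PP\(PP\N)   <
          [2,3] "on" : NP
          [3,4] "clearly" : (PP\(PP\N))\NP
      [4,5] "built" : (S/N)\PP
  [5,8] S\(S/N)   >
    [5,6] "today" : (S\(S/N))/N
    [6,8] N   >
      [6,7] N/(N\PP)   >T
        [6,7] "park" : PP
      [7,8] "the" : N\PP

YES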